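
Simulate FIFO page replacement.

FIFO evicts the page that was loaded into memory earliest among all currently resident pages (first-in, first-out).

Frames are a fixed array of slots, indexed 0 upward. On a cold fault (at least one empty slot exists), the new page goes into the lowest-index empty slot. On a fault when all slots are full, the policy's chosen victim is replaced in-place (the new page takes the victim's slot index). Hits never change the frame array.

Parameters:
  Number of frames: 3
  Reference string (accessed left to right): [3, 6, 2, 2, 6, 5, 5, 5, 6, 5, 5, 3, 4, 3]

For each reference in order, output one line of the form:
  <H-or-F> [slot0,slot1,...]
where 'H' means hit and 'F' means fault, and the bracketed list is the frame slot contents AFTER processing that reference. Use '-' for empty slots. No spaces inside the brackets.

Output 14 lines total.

F [3,-,-]
F [3,6,-]
F [3,6,2]
H [3,6,2]
H [3,6,2]
F [5,6,2]
H [5,6,2]
H [5,6,2]
H [5,6,2]
H [5,6,2]
H [5,6,2]
F [5,3,2]
F [5,3,4]
H [5,3,4]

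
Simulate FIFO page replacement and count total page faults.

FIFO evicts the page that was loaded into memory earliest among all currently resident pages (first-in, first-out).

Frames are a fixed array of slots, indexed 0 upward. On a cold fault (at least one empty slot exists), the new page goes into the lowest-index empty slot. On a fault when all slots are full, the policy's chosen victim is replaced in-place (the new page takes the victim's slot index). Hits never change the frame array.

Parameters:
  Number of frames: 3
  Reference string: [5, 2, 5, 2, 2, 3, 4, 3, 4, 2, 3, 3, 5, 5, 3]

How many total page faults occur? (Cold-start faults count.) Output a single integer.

Step 0: ref 5 → FAULT, frames=[5,-,-]
Step 1: ref 2 → FAULT, frames=[5,2,-]
Step 2: ref 5 → HIT, frames=[5,2,-]
Step 3: ref 2 → HIT, frames=[5,2,-]
Step 4: ref 2 → HIT, frames=[5,2,-]
Step 5: ref 3 → FAULT, frames=[5,2,3]
Step 6: ref 4 → FAULT (evict 5), frames=[4,2,3]
Step 7: ref 3 → HIT, frames=[4,2,3]
Step 8: ref 4 → HIT, frames=[4,2,3]
Step 9: ref 2 → HIT, frames=[4,2,3]
Step 10: ref 3 → HIT, frames=[4,2,3]
Step 11: ref 3 → HIT, frames=[4,2,3]
Step 12: ref 5 → FAULT (evict 2), frames=[4,5,3]
Step 13: ref 5 → HIT, frames=[4,5,3]
Step 14: ref 3 → HIT, frames=[4,5,3]
Total faults: 5

Answer: 5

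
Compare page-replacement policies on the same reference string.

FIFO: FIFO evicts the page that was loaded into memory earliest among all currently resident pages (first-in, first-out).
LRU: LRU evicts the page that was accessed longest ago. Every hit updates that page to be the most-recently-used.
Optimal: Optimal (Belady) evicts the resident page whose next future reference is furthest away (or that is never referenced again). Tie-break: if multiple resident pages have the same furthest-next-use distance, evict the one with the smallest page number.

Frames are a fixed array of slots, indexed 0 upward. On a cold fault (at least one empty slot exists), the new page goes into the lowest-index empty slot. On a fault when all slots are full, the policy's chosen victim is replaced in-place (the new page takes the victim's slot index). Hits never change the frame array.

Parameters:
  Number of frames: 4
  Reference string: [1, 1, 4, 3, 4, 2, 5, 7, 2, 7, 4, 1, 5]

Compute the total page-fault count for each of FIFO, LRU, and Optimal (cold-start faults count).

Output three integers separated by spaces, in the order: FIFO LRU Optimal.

Answer: 8 8 7

Derivation:
--- FIFO ---
  step 0: ref 1 -> FAULT, frames=[1,-,-,-] (faults so far: 1)
  step 1: ref 1 -> HIT, frames=[1,-,-,-] (faults so far: 1)
  step 2: ref 4 -> FAULT, frames=[1,4,-,-] (faults so far: 2)
  step 3: ref 3 -> FAULT, frames=[1,4,3,-] (faults so far: 3)
  step 4: ref 4 -> HIT, frames=[1,4,3,-] (faults so far: 3)
  step 5: ref 2 -> FAULT, frames=[1,4,3,2] (faults so far: 4)
  step 6: ref 5 -> FAULT, evict 1, frames=[5,4,3,2] (faults so far: 5)
  step 7: ref 7 -> FAULT, evict 4, frames=[5,7,3,2] (faults so far: 6)
  step 8: ref 2 -> HIT, frames=[5,7,3,2] (faults so far: 6)
  step 9: ref 7 -> HIT, frames=[5,7,3,2] (faults so far: 6)
  step 10: ref 4 -> FAULT, evict 3, frames=[5,7,4,2] (faults so far: 7)
  step 11: ref 1 -> FAULT, evict 2, frames=[5,7,4,1] (faults so far: 8)
  step 12: ref 5 -> HIT, frames=[5,7,4,1] (faults so far: 8)
  FIFO total faults: 8
--- LRU ---
  step 0: ref 1 -> FAULT, frames=[1,-,-,-] (faults so far: 1)
  step 1: ref 1 -> HIT, frames=[1,-,-,-] (faults so far: 1)
  step 2: ref 4 -> FAULT, frames=[1,4,-,-] (faults so far: 2)
  step 3: ref 3 -> FAULT, frames=[1,4,3,-] (faults so far: 3)
  step 4: ref 4 -> HIT, frames=[1,4,3,-] (faults so far: 3)
  step 5: ref 2 -> FAULT, frames=[1,4,3,2] (faults so far: 4)
  step 6: ref 5 -> FAULT, evict 1, frames=[5,4,3,2] (faults so far: 5)
  step 7: ref 7 -> FAULT, evict 3, frames=[5,4,7,2] (faults so far: 6)
  step 8: ref 2 -> HIT, frames=[5,4,7,2] (faults so far: 6)
  step 9: ref 7 -> HIT, frames=[5,4,7,2] (faults so far: 6)
  step 10: ref 4 -> HIT, frames=[5,4,7,2] (faults so far: 6)
  step 11: ref 1 -> FAULT, evict 5, frames=[1,4,7,2] (faults so far: 7)
  step 12: ref 5 -> FAULT, evict 2, frames=[1,4,7,5] (faults so far: 8)
  LRU total faults: 8
--- Optimal ---
  step 0: ref 1 -> FAULT, frames=[1,-,-,-] (faults so far: 1)
  step 1: ref 1 -> HIT, frames=[1,-,-,-] (faults so far: 1)
  step 2: ref 4 -> FAULT, frames=[1,4,-,-] (faults so far: 2)
  step 3: ref 3 -> FAULT, frames=[1,4,3,-] (faults so far: 3)
  step 4: ref 4 -> HIT, frames=[1,4,3,-] (faults so far: 3)
  step 5: ref 2 -> FAULT, frames=[1,4,3,2] (faults so far: 4)
  step 6: ref 5 -> FAULT, evict 3, frames=[1,4,5,2] (faults so far: 5)
  step 7: ref 7 -> FAULT, evict 5, frames=[1,4,7,2] (faults so far: 6)
  step 8: ref 2 -> HIT, frames=[1,4,7,2] (faults so far: 6)
  step 9: ref 7 -> HIT, frames=[1,4,7,2] (faults so far: 6)
  step 10: ref 4 -> HIT, frames=[1,4,7,2] (faults so far: 6)
  step 11: ref 1 -> HIT, frames=[1,4,7,2] (faults so far: 6)
  step 12: ref 5 -> FAULT, evict 1, frames=[5,4,7,2] (faults so far: 7)
  Optimal total faults: 7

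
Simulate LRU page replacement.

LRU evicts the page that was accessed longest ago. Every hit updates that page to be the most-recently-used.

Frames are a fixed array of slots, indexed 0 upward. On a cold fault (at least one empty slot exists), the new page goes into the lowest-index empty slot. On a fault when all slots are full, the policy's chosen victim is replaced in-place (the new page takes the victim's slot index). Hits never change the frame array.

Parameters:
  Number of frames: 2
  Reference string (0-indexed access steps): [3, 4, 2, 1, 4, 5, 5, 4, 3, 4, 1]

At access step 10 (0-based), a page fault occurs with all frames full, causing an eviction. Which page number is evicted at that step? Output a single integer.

Step 0: ref 3 -> FAULT, frames=[3,-]
Step 1: ref 4 -> FAULT, frames=[3,4]
Step 2: ref 2 -> FAULT, evict 3, frames=[2,4]
Step 3: ref 1 -> FAULT, evict 4, frames=[2,1]
Step 4: ref 4 -> FAULT, evict 2, frames=[4,1]
Step 5: ref 5 -> FAULT, evict 1, frames=[4,5]
Step 6: ref 5 -> HIT, frames=[4,5]
Step 7: ref 4 -> HIT, frames=[4,5]
Step 8: ref 3 -> FAULT, evict 5, frames=[4,3]
Step 9: ref 4 -> HIT, frames=[4,3]
Step 10: ref 1 -> FAULT, evict 3, frames=[4,1]
At step 10: evicted page 3

Answer: 3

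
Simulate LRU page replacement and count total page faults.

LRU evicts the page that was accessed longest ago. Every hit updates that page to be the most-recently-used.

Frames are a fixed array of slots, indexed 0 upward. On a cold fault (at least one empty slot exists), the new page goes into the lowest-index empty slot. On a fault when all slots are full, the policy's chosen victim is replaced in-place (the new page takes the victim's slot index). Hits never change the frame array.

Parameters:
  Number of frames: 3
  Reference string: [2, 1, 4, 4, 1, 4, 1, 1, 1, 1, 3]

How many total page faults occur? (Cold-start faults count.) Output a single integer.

Step 0: ref 2 → FAULT, frames=[2,-,-]
Step 1: ref 1 → FAULT, frames=[2,1,-]
Step 2: ref 4 → FAULT, frames=[2,1,4]
Step 3: ref 4 → HIT, frames=[2,1,4]
Step 4: ref 1 → HIT, frames=[2,1,4]
Step 5: ref 4 → HIT, frames=[2,1,4]
Step 6: ref 1 → HIT, frames=[2,1,4]
Step 7: ref 1 → HIT, frames=[2,1,4]
Step 8: ref 1 → HIT, frames=[2,1,4]
Step 9: ref 1 → HIT, frames=[2,1,4]
Step 10: ref 3 → FAULT (evict 2), frames=[3,1,4]
Total faults: 4

Answer: 4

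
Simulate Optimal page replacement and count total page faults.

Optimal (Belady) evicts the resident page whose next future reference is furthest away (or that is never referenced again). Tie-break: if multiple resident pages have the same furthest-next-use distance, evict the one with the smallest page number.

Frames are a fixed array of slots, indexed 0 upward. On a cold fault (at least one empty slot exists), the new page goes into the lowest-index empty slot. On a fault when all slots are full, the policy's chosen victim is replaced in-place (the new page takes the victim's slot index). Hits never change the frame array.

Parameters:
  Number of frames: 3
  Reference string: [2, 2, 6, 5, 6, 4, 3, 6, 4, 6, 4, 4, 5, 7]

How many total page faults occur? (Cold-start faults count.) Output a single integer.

Answer: 7

Derivation:
Step 0: ref 2 → FAULT, frames=[2,-,-]
Step 1: ref 2 → HIT, frames=[2,-,-]
Step 2: ref 6 → FAULT, frames=[2,6,-]
Step 3: ref 5 → FAULT, frames=[2,6,5]
Step 4: ref 6 → HIT, frames=[2,6,5]
Step 5: ref 4 → FAULT (evict 2), frames=[4,6,5]
Step 6: ref 3 → FAULT (evict 5), frames=[4,6,3]
Step 7: ref 6 → HIT, frames=[4,6,3]
Step 8: ref 4 → HIT, frames=[4,6,3]
Step 9: ref 6 → HIT, frames=[4,6,3]
Step 10: ref 4 → HIT, frames=[4,6,3]
Step 11: ref 4 → HIT, frames=[4,6,3]
Step 12: ref 5 → FAULT (evict 3), frames=[4,6,5]
Step 13: ref 7 → FAULT (evict 4), frames=[7,6,5]
Total faults: 7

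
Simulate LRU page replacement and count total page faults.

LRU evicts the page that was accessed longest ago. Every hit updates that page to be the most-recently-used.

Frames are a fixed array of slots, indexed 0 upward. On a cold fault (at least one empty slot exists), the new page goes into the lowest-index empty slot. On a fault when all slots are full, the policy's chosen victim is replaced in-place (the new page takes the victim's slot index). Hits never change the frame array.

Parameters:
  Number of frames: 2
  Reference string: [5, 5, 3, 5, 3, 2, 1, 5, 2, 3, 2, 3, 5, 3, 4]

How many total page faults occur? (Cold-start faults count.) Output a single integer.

Step 0: ref 5 → FAULT, frames=[5,-]
Step 1: ref 5 → HIT, frames=[5,-]
Step 2: ref 3 → FAULT, frames=[5,3]
Step 3: ref 5 → HIT, frames=[5,3]
Step 4: ref 3 → HIT, frames=[5,3]
Step 5: ref 2 → FAULT (evict 5), frames=[2,3]
Step 6: ref 1 → FAULT (evict 3), frames=[2,1]
Step 7: ref 5 → FAULT (evict 2), frames=[5,1]
Step 8: ref 2 → FAULT (evict 1), frames=[5,2]
Step 9: ref 3 → FAULT (evict 5), frames=[3,2]
Step 10: ref 2 → HIT, frames=[3,2]
Step 11: ref 3 → HIT, frames=[3,2]
Step 12: ref 5 → FAULT (evict 2), frames=[3,5]
Step 13: ref 3 → HIT, frames=[3,5]
Step 14: ref 4 → FAULT (evict 5), frames=[3,4]
Total faults: 9

Answer: 9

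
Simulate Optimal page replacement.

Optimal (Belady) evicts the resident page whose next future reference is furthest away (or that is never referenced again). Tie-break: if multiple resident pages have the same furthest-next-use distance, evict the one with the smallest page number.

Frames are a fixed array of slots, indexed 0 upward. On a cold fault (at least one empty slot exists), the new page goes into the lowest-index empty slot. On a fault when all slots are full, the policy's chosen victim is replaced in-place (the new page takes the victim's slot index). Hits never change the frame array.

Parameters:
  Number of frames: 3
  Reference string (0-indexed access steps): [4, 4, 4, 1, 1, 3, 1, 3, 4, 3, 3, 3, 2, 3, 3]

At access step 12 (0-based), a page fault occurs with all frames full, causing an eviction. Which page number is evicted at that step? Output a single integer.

Step 0: ref 4 -> FAULT, frames=[4,-,-]
Step 1: ref 4 -> HIT, frames=[4,-,-]
Step 2: ref 4 -> HIT, frames=[4,-,-]
Step 3: ref 1 -> FAULT, frames=[4,1,-]
Step 4: ref 1 -> HIT, frames=[4,1,-]
Step 5: ref 3 -> FAULT, frames=[4,1,3]
Step 6: ref 1 -> HIT, frames=[4,1,3]
Step 7: ref 3 -> HIT, frames=[4,1,3]
Step 8: ref 4 -> HIT, frames=[4,1,3]
Step 9: ref 3 -> HIT, frames=[4,1,3]
Step 10: ref 3 -> HIT, frames=[4,1,3]
Step 11: ref 3 -> HIT, frames=[4,1,3]
Step 12: ref 2 -> FAULT, evict 1, frames=[4,2,3]
At step 12: evicted page 1

Answer: 1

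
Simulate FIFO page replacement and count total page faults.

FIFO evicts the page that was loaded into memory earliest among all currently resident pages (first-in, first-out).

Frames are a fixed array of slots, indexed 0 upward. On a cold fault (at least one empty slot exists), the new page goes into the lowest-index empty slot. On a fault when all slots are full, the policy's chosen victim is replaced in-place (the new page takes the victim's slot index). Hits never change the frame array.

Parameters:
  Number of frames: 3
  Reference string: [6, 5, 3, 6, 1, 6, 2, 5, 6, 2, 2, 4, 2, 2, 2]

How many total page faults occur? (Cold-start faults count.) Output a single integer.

Step 0: ref 6 → FAULT, frames=[6,-,-]
Step 1: ref 5 → FAULT, frames=[6,5,-]
Step 2: ref 3 → FAULT, frames=[6,5,3]
Step 3: ref 6 → HIT, frames=[6,5,3]
Step 4: ref 1 → FAULT (evict 6), frames=[1,5,3]
Step 5: ref 6 → FAULT (evict 5), frames=[1,6,3]
Step 6: ref 2 → FAULT (evict 3), frames=[1,6,2]
Step 7: ref 5 → FAULT (evict 1), frames=[5,6,2]
Step 8: ref 6 → HIT, frames=[5,6,2]
Step 9: ref 2 → HIT, frames=[5,6,2]
Step 10: ref 2 → HIT, frames=[5,6,2]
Step 11: ref 4 → FAULT (evict 6), frames=[5,4,2]
Step 12: ref 2 → HIT, frames=[5,4,2]
Step 13: ref 2 → HIT, frames=[5,4,2]
Step 14: ref 2 → HIT, frames=[5,4,2]
Total faults: 8

Answer: 8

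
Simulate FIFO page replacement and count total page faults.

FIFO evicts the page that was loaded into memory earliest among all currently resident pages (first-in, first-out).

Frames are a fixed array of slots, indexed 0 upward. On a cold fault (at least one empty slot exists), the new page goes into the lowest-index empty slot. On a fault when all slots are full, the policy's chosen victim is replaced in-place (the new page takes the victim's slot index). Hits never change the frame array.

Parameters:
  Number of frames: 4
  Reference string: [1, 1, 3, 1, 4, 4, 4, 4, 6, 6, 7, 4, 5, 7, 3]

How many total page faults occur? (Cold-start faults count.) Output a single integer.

Answer: 7

Derivation:
Step 0: ref 1 → FAULT, frames=[1,-,-,-]
Step 1: ref 1 → HIT, frames=[1,-,-,-]
Step 2: ref 3 → FAULT, frames=[1,3,-,-]
Step 3: ref 1 → HIT, frames=[1,3,-,-]
Step 4: ref 4 → FAULT, frames=[1,3,4,-]
Step 5: ref 4 → HIT, frames=[1,3,4,-]
Step 6: ref 4 → HIT, frames=[1,3,4,-]
Step 7: ref 4 → HIT, frames=[1,3,4,-]
Step 8: ref 6 → FAULT, frames=[1,3,4,6]
Step 9: ref 6 → HIT, frames=[1,3,4,6]
Step 10: ref 7 → FAULT (evict 1), frames=[7,3,4,6]
Step 11: ref 4 → HIT, frames=[7,3,4,6]
Step 12: ref 5 → FAULT (evict 3), frames=[7,5,4,6]
Step 13: ref 7 → HIT, frames=[7,5,4,6]
Step 14: ref 3 → FAULT (evict 4), frames=[7,5,3,6]
Total faults: 7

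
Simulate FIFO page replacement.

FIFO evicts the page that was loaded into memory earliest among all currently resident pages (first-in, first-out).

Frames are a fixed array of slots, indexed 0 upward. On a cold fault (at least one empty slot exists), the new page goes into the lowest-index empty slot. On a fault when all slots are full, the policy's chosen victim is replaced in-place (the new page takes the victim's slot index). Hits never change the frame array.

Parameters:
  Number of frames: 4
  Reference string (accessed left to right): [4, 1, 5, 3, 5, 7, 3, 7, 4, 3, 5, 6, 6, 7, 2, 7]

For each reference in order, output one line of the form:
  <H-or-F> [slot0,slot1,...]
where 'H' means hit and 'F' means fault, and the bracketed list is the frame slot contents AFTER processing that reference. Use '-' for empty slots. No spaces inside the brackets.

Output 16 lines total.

F [4,-,-,-]
F [4,1,-,-]
F [4,1,5,-]
F [4,1,5,3]
H [4,1,5,3]
F [7,1,5,3]
H [7,1,5,3]
H [7,1,5,3]
F [7,4,5,3]
H [7,4,5,3]
H [7,4,5,3]
F [7,4,6,3]
H [7,4,6,3]
H [7,4,6,3]
F [7,4,6,2]
H [7,4,6,2]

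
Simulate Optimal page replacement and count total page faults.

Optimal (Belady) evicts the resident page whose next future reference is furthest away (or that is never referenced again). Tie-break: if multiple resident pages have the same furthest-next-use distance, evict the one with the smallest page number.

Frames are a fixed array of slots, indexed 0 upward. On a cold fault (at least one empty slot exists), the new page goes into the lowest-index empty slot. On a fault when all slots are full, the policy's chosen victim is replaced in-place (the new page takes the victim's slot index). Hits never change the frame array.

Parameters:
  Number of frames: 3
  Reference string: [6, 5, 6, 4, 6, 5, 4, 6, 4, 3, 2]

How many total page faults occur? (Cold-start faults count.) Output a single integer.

Step 0: ref 6 → FAULT, frames=[6,-,-]
Step 1: ref 5 → FAULT, frames=[6,5,-]
Step 2: ref 6 → HIT, frames=[6,5,-]
Step 3: ref 4 → FAULT, frames=[6,5,4]
Step 4: ref 6 → HIT, frames=[6,5,4]
Step 5: ref 5 → HIT, frames=[6,5,4]
Step 6: ref 4 → HIT, frames=[6,5,4]
Step 7: ref 6 → HIT, frames=[6,5,4]
Step 8: ref 4 → HIT, frames=[6,5,4]
Step 9: ref 3 → FAULT (evict 4), frames=[6,5,3]
Step 10: ref 2 → FAULT (evict 3), frames=[6,5,2]
Total faults: 5

Answer: 5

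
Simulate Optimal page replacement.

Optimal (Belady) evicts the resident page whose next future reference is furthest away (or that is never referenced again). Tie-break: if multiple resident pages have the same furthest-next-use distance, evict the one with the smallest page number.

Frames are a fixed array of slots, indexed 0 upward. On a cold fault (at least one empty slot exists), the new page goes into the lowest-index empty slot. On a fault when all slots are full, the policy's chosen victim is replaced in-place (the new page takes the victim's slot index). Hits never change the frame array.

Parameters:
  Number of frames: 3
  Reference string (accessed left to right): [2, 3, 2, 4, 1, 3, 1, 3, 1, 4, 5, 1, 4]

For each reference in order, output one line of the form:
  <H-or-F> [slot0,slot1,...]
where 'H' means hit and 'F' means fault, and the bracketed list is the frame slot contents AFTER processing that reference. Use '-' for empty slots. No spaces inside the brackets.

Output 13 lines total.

F [2,-,-]
F [2,3,-]
H [2,3,-]
F [2,3,4]
F [1,3,4]
H [1,3,4]
H [1,3,4]
H [1,3,4]
H [1,3,4]
H [1,3,4]
F [1,5,4]
H [1,5,4]
H [1,5,4]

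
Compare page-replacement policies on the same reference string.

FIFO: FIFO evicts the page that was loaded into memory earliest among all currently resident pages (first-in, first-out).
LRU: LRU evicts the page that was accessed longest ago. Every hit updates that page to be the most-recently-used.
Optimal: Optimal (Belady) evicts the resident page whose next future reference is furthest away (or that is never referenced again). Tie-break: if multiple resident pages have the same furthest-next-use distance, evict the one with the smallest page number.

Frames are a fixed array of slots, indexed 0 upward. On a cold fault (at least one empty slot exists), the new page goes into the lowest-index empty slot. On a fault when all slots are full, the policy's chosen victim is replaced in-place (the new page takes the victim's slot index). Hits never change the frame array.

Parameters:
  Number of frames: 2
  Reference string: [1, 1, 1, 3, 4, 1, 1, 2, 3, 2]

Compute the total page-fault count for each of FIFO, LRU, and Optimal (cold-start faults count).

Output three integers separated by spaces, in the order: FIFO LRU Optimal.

--- FIFO ---
  step 0: ref 1 -> FAULT, frames=[1,-] (faults so far: 1)
  step 1: ref 1 -> HIT, frames=[1,-] (faults so far: 1)
  step 2: ref 1 -> HIT, frames=[1,-] (faults so far: 1)
  step 3: ref 3 -> FAULT, frames=[1,3] (faults so far: 2)
  step 4: ref 4 -> FAULT, evict 1, frames=[4,3] (faults so far: 3)
  step 5: ref 1 -> FAULT, evict 3, frames=[4,1] (faults so far: 4)
  step 6: ref 1 -> HIT, frames=[4,1] (faults so far: 4)
  step 7: ref 2 -> FAULT, evict 4, frames=[2,1] (faults so far: 5)
  step 8: ref 3 -> FAULT, evict 1, frames=[2,3] (faults so far: 6)
  step 9: ref 2 -> HIT, frames=[2,3] (faults so far: 6)
  FIFO total faults: 6
--- LRU ---
  step 0: ref 1 -> FAULT, frames=[1,-] (faults so far: 1)
  step 1: ref 1 -> HIT, frames=[1,-] (faults so far: 1)
  step 2: ref 1 -> HIT, frames=[1,-] (faults so far: 1)
  step 3: ref 3 -> FAULT, frames=[1,3] (faults so far: 2)
  step 4: ref 4 -> FAULT, evict 1, frames=[4,3] (faults so far: 3)
  step 5: ref 1 -> FAULT, evict 3, frames=[4,1] (faults so far: 4)
  step 6: ref 1 -> HIT, frames=[4,1] (faults so far: 4)
  step 7: ref 2 -> FAULT, evict 4, frames=[2,1] (faults so far: 5)
  step 8: ref 3 -> FAULT, evict 1, frames=[2,3] (faults so far: 6)
  step 9: ref 2 -> HIT, frames=[2,3] (faults so far: 6)
  LRU total faults: 6
--- Optimal ---
  step 0: ref 1 -> FAULT, frames=[1,-] (faults so far: 1)
  step 1: ref 1 -> HIT, frames=[1,-] (faults so far: 1)
  step 2: ref 1 -> HIT, frames=[1,-] (faults so far: 1)
  step 3: ref 3 -> FAULT, frames=[1,3] (faults so far: 2)
  step 4: ref 4 -> FAULT, evict 3, frames=[1,4] (faults so far: 3)
  step 5: ref 1 -> HIT, frames=[1,4] (faults so far: 3)
  step 6: ref 1 -> HIT, frames=[1,4] (faults so far: 3)
  step 7: ref 2 -> FAULT, evict 1, frames=[2,4] (faults so far: 4)
  step 8: ref 3 -> FAULT, evict 4, frames=[2,3] (faults so far: 5)
  step 9: ref 2 -> HIT, frames=[2,3] (faults so far: 5)
  Optimal total faults: 5

Answer: 6 6 5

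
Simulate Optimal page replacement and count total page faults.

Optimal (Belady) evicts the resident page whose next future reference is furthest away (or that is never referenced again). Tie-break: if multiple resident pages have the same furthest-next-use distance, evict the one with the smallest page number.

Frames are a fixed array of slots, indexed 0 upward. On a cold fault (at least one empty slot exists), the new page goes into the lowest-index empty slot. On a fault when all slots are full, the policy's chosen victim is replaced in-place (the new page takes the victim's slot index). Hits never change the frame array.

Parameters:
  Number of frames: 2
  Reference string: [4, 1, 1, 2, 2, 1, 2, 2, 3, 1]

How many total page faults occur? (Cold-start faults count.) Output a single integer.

Answer: 4

Derivation:
Step 0: ref 4 → FAULT, frames=[4,-]
Step 1: ref 1 → FAULT, frames=[4,1]
Step 2: ref 1 → HIT, frames=[4,1]
Step 3: ref 2 → FAULT (evict 4), frames=[2,1]
Step 4: ref 2 → HIT, frames=[2,1]
Step 5: ref 1 → HIT, frames=[2,1]
Step 6: ref 2 → HIT, frames=[2,1]
Step 7: ref 2 → HIT, frames=[2,1]
Step 8: ref 3 → FAULT (evict 2), frames=[3,1]
Step 9: ref 1 → HIT, frames=[3,1]
Total faults: 4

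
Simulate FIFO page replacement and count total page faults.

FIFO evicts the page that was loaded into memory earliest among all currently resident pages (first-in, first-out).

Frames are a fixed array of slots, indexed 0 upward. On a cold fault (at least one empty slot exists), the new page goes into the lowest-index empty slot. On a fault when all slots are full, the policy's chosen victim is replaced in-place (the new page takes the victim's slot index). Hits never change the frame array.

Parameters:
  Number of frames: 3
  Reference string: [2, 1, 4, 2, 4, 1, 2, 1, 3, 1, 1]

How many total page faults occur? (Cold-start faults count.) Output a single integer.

Answer: 4

Derivation:
Step 0: ref 2 → FAULT, frames=[2,-,-]
Step 1: ref 1 → FAULT, frames=[2,1,-]
Step 2: ref 4 → FAULT, frames=[2,1,4]
Step 3: ref 2 → HIT, frames=[2,1,4]
Step 4: ref 4 → HIT, frames=[2,1,4]
Step 5: ref 1 → HIT, frames=[2,1,4]
Step 6: ref 2 → HIT, frames=[2,1,4]
Step 7: ref 1 → HIT, frames=[2,1,4]
Step 8: ref 3 → FAULT (evict 2), frames=[3,1,4]
Step 9: ref 1 → HIT, frames=[3,1,4]
Step 10: ref 1 → HIT, frames=[3,1,4]
Total faults: 4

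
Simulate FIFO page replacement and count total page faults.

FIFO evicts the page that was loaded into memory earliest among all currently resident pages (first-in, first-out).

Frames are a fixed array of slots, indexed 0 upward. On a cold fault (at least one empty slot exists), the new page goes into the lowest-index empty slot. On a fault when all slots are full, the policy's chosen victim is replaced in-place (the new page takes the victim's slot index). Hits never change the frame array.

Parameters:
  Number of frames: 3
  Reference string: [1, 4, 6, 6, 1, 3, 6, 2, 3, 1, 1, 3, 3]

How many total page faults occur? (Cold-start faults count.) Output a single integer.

Answer: 6

Derivation:
Step 0: ref 1 → FAULT, frames=[1,-,-]
Step 1: ref 4 → FAULT, frames=[1,4,-]
Step 2: ref 6 → FAULT, frames=[1,4,6]
Step 3: ref 6 → HIT, frames=[1,4,6]
Step 4: ref 1 → HIT, frames=[1,4,6]
Step 5: ref 3 → FAULT (evict 1), frames=[3,4,6]
Step 6: ref 6 → HIT, frames=[3,4,6]
Step 7: ref 2 → FAULT (evict 4), frames=[3,2,6]
Step 8: ref 3 → HIT, frames=[3,2,6]
Step 9: ref 1 → FAULT (evict 6), frames=[3,2,1]
Step 10: ref 1 → HIT, frames=[3,2,1]
Step 11: ref 3 → HIT, frames=[3,2,1]
Step 12: ref 3 → HIT, frames=[3,2,1]
Total faults: 6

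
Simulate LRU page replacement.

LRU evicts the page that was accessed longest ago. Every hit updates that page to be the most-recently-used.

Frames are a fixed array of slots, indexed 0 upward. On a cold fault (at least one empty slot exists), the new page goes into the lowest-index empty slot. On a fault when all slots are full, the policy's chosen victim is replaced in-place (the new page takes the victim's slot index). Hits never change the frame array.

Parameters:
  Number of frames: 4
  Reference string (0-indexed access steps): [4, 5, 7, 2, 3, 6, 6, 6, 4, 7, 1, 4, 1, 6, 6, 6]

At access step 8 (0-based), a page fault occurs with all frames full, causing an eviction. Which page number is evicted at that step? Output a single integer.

Answer: 7

Derivation:
Step 0: ref 4 -> FAULT, frames=[4,-,-,-]
Step 1: ref 5 -> FAULT, frames=[4,5,-,-]
Step 2: ref 7 -> FAULT, frames=[4,5,7,-]
Step 3: ref 2 -> FAULT, frames=[4,5,7,2]
Step 4: ref 3 -> FAULT, evict 4, frames=[3,5,7,2]
Step 5: ref 6 -> FAULT, evict 5, frames=[3,6,7,2]
Step 6: ref 6 -> HIT, frames=[3,6,7,2]
Step 7: ref 6 -> HIT, frames=[3,6,7,2]
Step 8: ref 4 -> FAULT, evict 7, frames=[3,6,4,2]
At step 8: evicted page 7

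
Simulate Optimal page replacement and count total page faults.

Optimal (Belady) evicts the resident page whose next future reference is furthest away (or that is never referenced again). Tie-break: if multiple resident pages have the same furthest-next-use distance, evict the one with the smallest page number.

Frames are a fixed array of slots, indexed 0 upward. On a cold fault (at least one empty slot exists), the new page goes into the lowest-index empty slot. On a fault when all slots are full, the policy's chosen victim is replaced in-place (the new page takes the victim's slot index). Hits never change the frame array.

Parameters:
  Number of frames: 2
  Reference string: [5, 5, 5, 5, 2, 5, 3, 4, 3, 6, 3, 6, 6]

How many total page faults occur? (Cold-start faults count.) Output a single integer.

Answer: 5

Derivation:
Step 0: ref 5 → FAULT, frames=[5,-]
Step 1: ref 5 → HIT, frames=[5,-]
Step 2: ref 5 → HIT, frames=[5,-]
Step 3: ref 5 → HIT, frames=[5,-]
Step 4: ref 2 → FAULT, frames=[5,2]
Step 5: ref 5 → HIT, frames=[5,2]
Step 6: ref 3 → FAULT (evict 2), frames=[5,3]
Step 7: ref 4 → FAULT (evict 5), frames=[4,3]
Step 8: ref 3 → HIT, frames=[4,3]
Step 9: ref 6 → FAULT (evict 4), frames=[6,3]
Step 10: ref 3 → HIT, frames=[6,3]
Step 11: ref 6 → HIT, frames=[6,3]
Step 12: ref 6 → HIT, frames=[6,3]
Total faults: 5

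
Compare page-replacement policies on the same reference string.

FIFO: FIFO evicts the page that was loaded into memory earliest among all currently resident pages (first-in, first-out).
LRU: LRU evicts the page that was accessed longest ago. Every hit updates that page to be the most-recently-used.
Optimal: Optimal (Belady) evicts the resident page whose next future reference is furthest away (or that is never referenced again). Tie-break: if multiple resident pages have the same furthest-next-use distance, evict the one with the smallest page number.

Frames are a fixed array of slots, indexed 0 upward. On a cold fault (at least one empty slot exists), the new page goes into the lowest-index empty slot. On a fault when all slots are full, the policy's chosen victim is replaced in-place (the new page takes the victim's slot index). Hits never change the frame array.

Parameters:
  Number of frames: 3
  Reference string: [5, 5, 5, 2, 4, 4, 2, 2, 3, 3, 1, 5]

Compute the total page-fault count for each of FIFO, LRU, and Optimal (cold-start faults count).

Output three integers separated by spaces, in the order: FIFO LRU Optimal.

--- FIFO ---
  step 0: ref 5 -> FAULT, frames=[5,-,-] (faults so far: 1)
  step 1: ref 5 -> HIT, frames=[5,-,-] (faults so far: 1)
  step 2: ref 5 -> HIT, frames=[5,-,-] (faults so far: 1)
  step 3: ref 2 -> FAULT, frames=[5,2,-] (faults so far: 2)
  step 4: ref 4 -> FAULT, frames=[5,2,4] (faults so far: 3)
  step 5: ref 4 -> HIT, frames=[5,2,4] (faults so far: 3)
  step 6: ref 2 -> HIT, frames=[5,2,4] (faults so far: 3)
  step 7: ref 2 -> HIT, frames=[5,2,4] (faults so far: 3)
  step 8: ref 3 -> FAULT, evict 5, frames=[3,2,4] (faults so far: 4)
  step 9: ref 3 -> HIT, frames=[3,2,4] (faults so far: 4)
  step 10: ref 1 -> FAULT, evict 2, frames=[3,1,4] (faults so far: 5)
  step 11: ref 5 -> FAULT, evict 4, frames=[3,1,5] (faults so far: 6)
  FIFO total faults: 6
--- LRU ---
  step 0: ref 5 -> FAULT, frames=[5,-,-] (faults so far: 1)
  step 1: ref 5 -> HIT, frames=[5,-,-] (faults so far: 1)
  step 2: ref 5 -> HIT, frames=[5,-,-] (faults so far: 1)
  step 3: ref 2 -> FAULT, frames=[5,2,-] (faults so far: 2)
  step 4: ref 4 -> FAULT, frames=[5,2,4] (faults so far: 3)
  step 5: ref 4 -> HIT, frames=[5,2,4] (faults so far: 3)
  step 6: ref 2 -> HIT, frames=[5,2,4] (faults so far: 3)
  step 7: ref 2 -> HIT, frames=[5,2,4] (faults so far: 3)
  step 8: ref 3 -> FAULT, evict 5, frames=[3,2,4] (faults so far: 4)
  step 9: ref 3 -> HIT, frames=[3,2,4] (faults so far: 4)
  step 10: ref 1 -> FAULT, evict 4, frames=[3,2,1] (faults so far: 5)
  step 11: ref 5 -> FAULT, evict 2, frames=[3,5,1] (faults so far: 6)
  LRU total faults: 6
--- Optimal ---
  step 0: ref 5 -> FAULT, frames=[5,-,-] (faults so far: 1)
  step 1: ref 5 -> HIT, frames=[5,-,-] (faults so far: 1)
  step 2: ref 5 -> HIT, frames=[5,-,-] (faults so far: 1)
  step 3: ref 2 -> FAULT, frames=[5,2,-] (faults so far: 2)
  step 4: ref 4 -> FAULT, frames=[5,2,4] (faults so far: 3)
  step 5: ref 4 -> HIT, frames=[5,2,4] (faults so far: 3)
  step 6: ref 2 -> HIT, frames=[5,2,4] (faults so far: 3)
  step 7: ref 2 -> HIT, frames=[5,2,4] (faults so far: 3)
  step 8: ref 3 -> FAULT, evict 2, frames=[5,3,4] (faults so far: 4)
  step 9: ref 3 -> HIT, frames=[5,3,4] (faults so far: 4)
  step 10: ref 1 -> FAULT, evict 3, frames=[5,1,4] (faults so far: 5)
  step 11: ref 5 -> HIT, frames=[5,1,4] (faults so far: 5)
  Optimal total faults: 5

Answer: 6 6 5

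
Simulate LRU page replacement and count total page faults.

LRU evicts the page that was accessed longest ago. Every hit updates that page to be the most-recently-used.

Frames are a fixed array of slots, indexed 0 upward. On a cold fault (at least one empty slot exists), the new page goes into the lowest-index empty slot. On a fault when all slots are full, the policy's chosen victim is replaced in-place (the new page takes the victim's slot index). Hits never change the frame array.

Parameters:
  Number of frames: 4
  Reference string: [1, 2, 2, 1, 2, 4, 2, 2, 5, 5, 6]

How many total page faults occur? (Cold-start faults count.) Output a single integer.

Answer: 5

Derivation:
Step 0: ref 1 → FAULT, frames=[1,-,-,-]
Step 1: ref 2 → FAULT, frames=[1,2,-,-]
Step 2: ref 2 → HIT, frames=[1,2,-,-]
Step 3: ref 1 → HIT, frames=[1,2,-,-]
Step 4: ref 2 → HIT, frames=[1,2,-,-]
Step 5: ref 4 → FAULT, frames=[1,2,4,-]
Step 6: ref 2 → HIT, frames=[1,2,4,-]
Step 7: ref 2 → HIT, frames=[1,2,4,-]
Step 8: ref 5 → FAULT, frames=[1,2,4,5]
Step 9: ref 5 → HIT, frames=[1,2,4,5]
Step 10: ref 6 → FAULT (evict 1), frames=[6,2,4,5]
Total faults: 5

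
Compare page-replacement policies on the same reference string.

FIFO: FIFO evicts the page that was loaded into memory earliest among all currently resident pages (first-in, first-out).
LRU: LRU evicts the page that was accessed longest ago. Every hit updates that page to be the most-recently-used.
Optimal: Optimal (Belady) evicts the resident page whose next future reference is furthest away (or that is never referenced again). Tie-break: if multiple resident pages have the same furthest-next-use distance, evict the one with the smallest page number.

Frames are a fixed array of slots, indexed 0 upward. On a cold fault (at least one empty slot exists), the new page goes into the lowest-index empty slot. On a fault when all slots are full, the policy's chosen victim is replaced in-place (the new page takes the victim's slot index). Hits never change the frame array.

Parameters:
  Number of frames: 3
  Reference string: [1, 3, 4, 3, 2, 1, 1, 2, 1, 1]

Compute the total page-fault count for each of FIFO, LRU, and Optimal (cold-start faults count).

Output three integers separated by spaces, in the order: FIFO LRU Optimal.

--- FIFO ---
  step 0: ref 1 -> FAULT, frames=[1,-,-] (faults so far: 1)
  step 1: ref 3 -> FAULT, frames=[1,3,-] (faults so far: 2)
  step 2: ref 4 -> FAULT, frames=[1,3,4] (faults so far: 3)
  step 3: ref 3 -> HIT, frames=[1,3,4] (faults so far: 3)
  step 4: ref 2 -> FAULT, evict 1, frames=[2,3,4] (faults so far: 4)
  step 5: ref 1 -> FAULT, evict 3, frames=[2,1,4] (faults so far: 5)
  step 6: ref 1 -> HIT, frames=[2,1,4] (faults so far: 5)
  step 7: ref 2 -> HIT, frames=[2,1,4] (faults so far: 5)
  step 8: ref 1 -> HIT, frames=[2,1,4] (faults so far: 5)
  step 9: ref 1 -> HIT, frames=[2,1,4] (faults so far: 5)
  FIFO total faults: 5
--- LRU ---
  step 0: ref 1 -> FAULT, frames=[1,-,-] (faults so far: 1)
  step 1: ref 3 -> FAULT, frames=[1,3,-] (faults so far: 2)
  step 2: ref 4 -> FAULT, frames=[1,3,4] (faults so far: 3)
  step 3: ref 3 -> HIT, frames=[1,3,4] (faults so far: 3)
  step 4: ref 2 -> FAULT, evict 1, frames=[2,3,4] (faults so far: 4)
  step 5: ref 1 -> FAULT, evict 4, frames=[2,3,1] (faults so far: 5)
  step 6: ref 1 -> HIT, frames=[2,3,1] (faults so far: 5)
  step 7: ref 2 -> HIT, frames=[2,3,1] (faults so far: 5)
  step 8: ref 1 -> HIT, frames=[2,3,1] (faults so far: 5)
  step 9: ref 1 -> HIT, frames=[2,3,1] (faults so far: 5)
  LRU total faults: 5
--- Optimal ---
  step 0: ref 1 -> FAULT, frames=[1,-,-] (faults so far: 1)
  step 1: ref 3 -> FAULT, frames=[1,3,-] (faults so far: 2)
  step 2: ref 4 -> FAULT, frames=[1,3,4] (faults so far: 3)
  step 3: ref 3 -> HIT, frames=[1,3,4] (faults so far: 3)
  step 4: ref 2 -> FAULT, evict 3, frames=[1,2,4] (faults so far: 4)
  step 5: ref 1 -> HIT, frames=[1,2,4] (faults so far: 4)
  step 6: ref 1 -> HIT, frames=[1,2,4] (faults so far: 4)
  step 7: ref 2 -> HIT, frames=[1,2,4] (faults so far: 4)
  step 8: ref 1 -> HIT, frames=[1,2,4] (faults so far: 4)
  step 9: ref 1 -> HIT, frames=[1,2,4] (faults so far: 4)
  Optimal total faults: 4

Answer: 5 5 4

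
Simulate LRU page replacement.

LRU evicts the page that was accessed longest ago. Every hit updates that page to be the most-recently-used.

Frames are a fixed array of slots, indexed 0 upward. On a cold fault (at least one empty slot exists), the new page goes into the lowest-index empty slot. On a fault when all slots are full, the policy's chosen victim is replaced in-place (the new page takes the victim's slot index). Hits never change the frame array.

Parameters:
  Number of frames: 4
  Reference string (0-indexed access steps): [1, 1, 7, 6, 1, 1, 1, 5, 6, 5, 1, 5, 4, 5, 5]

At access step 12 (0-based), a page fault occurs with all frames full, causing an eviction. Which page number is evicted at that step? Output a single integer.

Answer: 7

Derivation:
Step 0: ref 1 -> FAULT, frames=[1,-,-,-]
Step 1: ref 1 -> HIT, frames=[1,-,-,-]
Step 2: ref 7 -> FAULT, frames=[1,7,-,-]
Step 3: ref 6 -> FAULT, frames=[1,7,6,-]
Step 4: ref 1 -> HIT, frames=[1,7,6,-]
Step 5: ref 1 -> HIT, frames=[1,7,6,-]
Step 6: ref 1 -> HIT, frames=[1,7,6,-]
Step 7: ref 5 -> FAULT, frames=[1,7,6,5]
Step 8: ref 6 -> HIT, frames=[1,7,6,5]
Step 9: ref 5 -> HIT, frames=[1,7,6,5]
Step 10: ref 1 -> HIT, frames=[1,7,6,5]
Step 11: ref 5 -> HIT, frames=[1,7,6,5]
Step 12: ref 4 -> FAULT, evict 7, frames=[1,4,6,5]
At step 12: evicted page 7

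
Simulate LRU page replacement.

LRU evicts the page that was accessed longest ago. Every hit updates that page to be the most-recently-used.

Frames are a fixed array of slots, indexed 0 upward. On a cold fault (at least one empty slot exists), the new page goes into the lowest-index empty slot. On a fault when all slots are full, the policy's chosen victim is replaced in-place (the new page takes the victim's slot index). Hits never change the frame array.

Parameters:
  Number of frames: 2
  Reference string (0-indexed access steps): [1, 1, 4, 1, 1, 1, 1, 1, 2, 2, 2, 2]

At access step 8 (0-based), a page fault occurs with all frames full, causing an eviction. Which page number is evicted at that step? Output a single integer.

Answer: 4

Derivation:
Step 0: ref 1 -> FAULT, frames=[1,-]
Step 1: ref 1 -> HIT, frames=[1,-]
Step 2: ref 4 -> FAULT, frames=[1,4]
Step 3: ref 1 -> HIT, frames=[1,4]
Step 4: ref 1 -> HIT, frames=[1,4]
Step 5: ref 1 -> HIT, frames=[1,4]
Step 6: ref 1 -> HIT, frames=[1,4]
Step 7: ref 1 -> HIT, frames=[1,4]
Step 8: ref 2 -> FAULT, evict 4, frames=[1,2]
At step 8: evicted page 4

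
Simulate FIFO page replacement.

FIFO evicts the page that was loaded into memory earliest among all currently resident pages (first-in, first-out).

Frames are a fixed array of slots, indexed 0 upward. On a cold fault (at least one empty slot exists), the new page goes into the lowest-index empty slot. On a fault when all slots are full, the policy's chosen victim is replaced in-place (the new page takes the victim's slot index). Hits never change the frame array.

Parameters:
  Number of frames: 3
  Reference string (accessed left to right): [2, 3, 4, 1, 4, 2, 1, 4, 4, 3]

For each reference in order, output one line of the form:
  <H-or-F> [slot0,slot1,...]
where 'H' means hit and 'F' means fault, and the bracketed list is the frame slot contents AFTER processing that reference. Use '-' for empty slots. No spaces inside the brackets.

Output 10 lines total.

F [2,-,-]
F [2,3,-]
F [2,3,4]
F [1,3,4]
H [1,3,4]
F [1,2,4]
H [1,2,4]
H [1,2,4]
H [1,2,4]
F [1,2,3]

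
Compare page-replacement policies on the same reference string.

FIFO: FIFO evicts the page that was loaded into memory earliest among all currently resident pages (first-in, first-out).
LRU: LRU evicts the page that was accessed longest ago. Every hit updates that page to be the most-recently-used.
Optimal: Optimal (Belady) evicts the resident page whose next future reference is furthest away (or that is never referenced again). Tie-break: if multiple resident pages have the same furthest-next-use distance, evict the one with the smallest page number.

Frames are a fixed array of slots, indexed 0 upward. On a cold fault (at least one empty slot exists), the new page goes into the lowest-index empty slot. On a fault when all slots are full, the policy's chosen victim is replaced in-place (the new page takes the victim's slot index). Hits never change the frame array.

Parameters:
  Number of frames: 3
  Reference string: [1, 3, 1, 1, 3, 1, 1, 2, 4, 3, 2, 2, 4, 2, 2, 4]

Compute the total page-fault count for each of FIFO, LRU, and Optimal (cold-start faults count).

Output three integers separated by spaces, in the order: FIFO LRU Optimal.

--- FIFO ---
  step 0: ref 1 -> FAULT, frames=[1,-,-] (faults so far: 1)
  step 1: ref 3 -> FAULT, frames=[1,3,-] (faults so far: 2)
  step 2: ref 1 -> HIT, frames=[1,3,-] (faults so far: 2)
  step 3: ref 1 -> HIT, frames=[1,3,-] (faults so far: 2)
  step 4: ref 3 -> HIT, frames=[1,3,-] (faults so far: 2)
  step 5: ref 1 -> HIT, frames=[1,3,-] (faults so far: 2)
  step 6: ref 1 -> HIT, frames=[1,3,-] (faults so far: 2)
  step 7: ref 2 -> FAULT, frames=[1,3,2] (faults so far: 3)
  step 8: ref 4 -> FAULT, evict 1, frames=[4,3,2] (faults so far: 4)
  step 9: ref 3 -> HIT, frames=[4,3,2] (faults so far: 4)
  step 10: ref 2 -> HIT, frames=[4,3,2] (faults so far: 4)
  step 11: ref 2 -> HIT, frames=[4,3,2] (faults so far: 4)
  step 12: ref 4 -> HIT, frames=[4,3,2] (faults so far: 4)
  step 13: ref 2 -> HIT, frames=[4,3,2] (faults so far: 4)
  step 14: ref 2 -> HIT, frames=[4,3,2] (faults so far: 4)
  step 15: ref 4 -> HIT, frames=[4,3,2] (faults so far: 4)
  FIFO total faults: 4
--- LRU ---
  step 0: ref 1 -> FAULT, frames=[1,-,-] (faults so far: 1)
  step 1: ref 3 -> FAULT, frames=[1,3,-] (faults so far: 2)
  step 2: ref 1 -> HIT, frames=[1,3,-] (faults so far: 2)
  step 3: ref 1 -> HIT, frames=[1,3,-] (faults so far: 2)
  step 4: ref 3 -> HIT, frames=[1,3,-] (faults so far: 2)
  step 5: ref 1 -> HIT, frames=[1,3,-] (faults so far: 2)
  step 6: ref 1 -> HIT, frames=[1,3,-] (faults so far: 2)
  step 7: ref 2 -> FAULT, frames=[1,3,2] (faults so far: 3)
  step 8: ref 4 -> FAULT, evict 3, frames=[1,4,2] (faults so far: 4)
  step 9: ref 3 -> FAULT, evict 1, frames=[3,4,2] (faults so far: 5)
  step 10: ref 2 -> HIT, frames=[3,4,2] (faults so far: 5)
  step 11: ref 2 -> HIT, frames=[3,4,2] (faults so far: 5)
  step 12: ref 4 -> HIT, frames=[3,4,2] (faults so far: 5)
  step 13: ref 2 -> HIT, frames=[3,4,2] (faults so far: 5)
  step 14: ref 2 -> HIT, frames=[3,4,2] (faults so far: 5)
  step 15: ref 4 -> HIT, frames=[3,4,2] (faults so far: 5)
  LRU total faults: 5
--- Optimal ---
  step 0: ref 1 -> FAULT, frames=[1,-,-] (faults so far: 1)
  step 1: ref 3 -> FAULT, frames=[1,3,-] (faults so far: 2)
  step 2: ref 1 -> HIT, frames=[1,3,-] (faults so far: 2)
  step 3: ref 1 -> HIT, frames=[1,3,-] (faults so far: 2)
  step 4: ref 3 -> HIT, frames=[1,3,-] (faults so far: 2)
  step 5: ref 1 -> HIT, frames=[1,3,-] (faults so far: 2)
  step 6: ref 1 -> HIT, frames=[1,3,-] (faults so far: 2)
  step 7: ref 2 -> FAULT, frames=[1,3,2] (faults so far: 3)
  step 8: ref 4 -> FAULT, evict 1, frames=[4,3,2] (faults so far: 4)
  step 9: ref 3 -> HIT, frames=[4,3,2] (faults so far: 4)
  step 10: ref 2 -> HIT, frames=[4,3,2] (faults so far: 4)
  step 11: ref 2 -> HIT, frames=[4,3,2] (faults so far: 4)
  step 12: ref 4 -> HIT, frames=[4,3,2] (faults so far: 4)
  step 13: ref 2 -> HIT, frames=[4,3,2] (faults so far: 4)
  step 14: ref 2 -> HIT, frames=[4,3,2] (faults so far: 4)
  step 15: ref 4 -> HIT, frames=[4,3,2] (faults so far: 4)
  Optimal total faults: 4

Answer: 4 5 4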